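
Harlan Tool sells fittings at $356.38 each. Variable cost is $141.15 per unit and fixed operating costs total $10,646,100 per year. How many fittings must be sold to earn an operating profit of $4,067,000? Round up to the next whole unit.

68,360 fittings

Contribution margin per unit = $356.38 − $141.15 = $215.23.
Units = (FC + target) / CM = ($10,646,100 + $4,067,000) / $215.23 = 68,359.89, so 68,360 fittings.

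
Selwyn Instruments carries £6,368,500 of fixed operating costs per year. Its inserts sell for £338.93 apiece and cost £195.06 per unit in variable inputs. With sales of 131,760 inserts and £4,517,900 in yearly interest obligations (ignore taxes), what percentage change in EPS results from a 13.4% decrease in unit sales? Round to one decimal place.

-31.5%

Contribution at this volume is 131,760 × £143.87 = £18,956,311.20.
Subtracting fixed costs: EBIT = £18,956,311.20 − £6,368,500 = £12,587,811.20.
After interest of £4,517,900.00, pre-tax earnings = £8,069,911.20.
DCL = total CM / (EBIT − I) = £18,956,311.20 / £8,069,911.20 = 2.3490.
EPS therefore changes by 2.3490 × (-13.4%) = -31.5%.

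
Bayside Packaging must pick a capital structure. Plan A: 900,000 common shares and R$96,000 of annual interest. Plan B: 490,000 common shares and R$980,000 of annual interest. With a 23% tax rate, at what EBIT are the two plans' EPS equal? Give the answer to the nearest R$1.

Set EPS_A = EPS_B: (EBIT − R$96,000)(1 − 0.23) ÷ 900,000 = (EBIT − R$980,000)(1 − 0.23) ÷ 490,000.
The (1 − t) factor cancels: (EBIT − 96,000) × 490,000 = (EBIT − 980,000) × 900,000.
Solving, EBIT = (980,000·900,000 − 96,000·490,000) / (900,000 − 490,000) = 834,960,000,000 / 410,000 = 2,036,487.80.

R$2,036,488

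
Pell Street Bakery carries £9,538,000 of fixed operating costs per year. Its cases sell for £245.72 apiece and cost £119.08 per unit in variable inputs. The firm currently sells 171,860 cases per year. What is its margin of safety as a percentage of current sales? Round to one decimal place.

56.2%

Contribution margin per unit = £245.72 − £119.08 = £126.64. Break-even units = £9,538,000 ÷ £126.64 = 75,315.86; break-even revenue = 75,315.86 × £245.72 = £18,506,612.13.
Current sales = 171,860 × £245.72 = £42,229,439.20.
Margin of safety = (£42,229,439.20 − £18,506,612.13) ÷ £42,229,439.20 = 56.2%.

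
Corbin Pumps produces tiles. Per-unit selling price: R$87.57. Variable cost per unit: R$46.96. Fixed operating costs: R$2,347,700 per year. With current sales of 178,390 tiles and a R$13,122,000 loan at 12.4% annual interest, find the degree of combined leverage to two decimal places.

Total contribution margin = 178,390 × R$40.61 = R$7,244,417.90.
Subtracting fixed costs: EBIT = R$7,244,417.90 − R$2,347,700 = R$4,896,717.90. Interest = R$1,627,128.00.
DOL = R$7,244,417.90 ÷ R$4,896,717.90 = 1.4794; DFL = R$4,896,717.90 ÷ R$3,269,589.90 = 1.4977.
DCL = DOL × DFL = 1.4794 × 1.4977 = 2.2157.

2.22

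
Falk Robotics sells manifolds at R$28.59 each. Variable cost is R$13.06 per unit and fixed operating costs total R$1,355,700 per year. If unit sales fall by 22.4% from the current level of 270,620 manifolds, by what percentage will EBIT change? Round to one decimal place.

Total contribution margin = 270,620 × R$15.53 = R$4,202,728.60.
EBIT = R$4,202,728.60 − R$1,355,700 = R$2,847,028.60.
Degree of operating leverage = R$4,202,728.60 / R$2,847,028.60 = 1.4762.
Operating income changes by 1.4762 × -22.4% = -33.1%.

-33.1%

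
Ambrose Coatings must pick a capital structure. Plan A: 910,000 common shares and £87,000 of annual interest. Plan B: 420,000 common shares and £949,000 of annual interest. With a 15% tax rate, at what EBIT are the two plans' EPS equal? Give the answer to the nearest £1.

£1,687,857

At indifference, (EBIT − 87,000)(1 − t)/910,000 = (EBIT − 949,000)(1 − t)/420,000.
The (1 − t) factor cancels: (EBIT − 87,000) × 420,000 = (EBIT − 949,000) × 910,000.
Solving, EBIT = (949,000·910,000 − 87,000·420,000) / (910,000 − 420,000) = 827,050,000,000 / 490,000 = 1,687,857.14.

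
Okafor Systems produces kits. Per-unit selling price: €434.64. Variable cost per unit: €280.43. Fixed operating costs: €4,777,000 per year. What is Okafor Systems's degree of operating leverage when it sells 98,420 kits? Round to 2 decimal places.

Total contribution margin = 98,420 × €154.21 = €15,177,348.20.
Operating income = contribution − fixed costs = €15,177,348.20 − €4,777,000 = €10,400,348.20.
Degree of operating leverage = €15,177,348.20 / €10,400,348.20 = 1.4593.

1.46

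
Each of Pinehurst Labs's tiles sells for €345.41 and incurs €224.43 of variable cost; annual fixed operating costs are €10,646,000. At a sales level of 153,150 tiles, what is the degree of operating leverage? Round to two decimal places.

2.35

Contribution at this volume is 153,150 × €120.98 = €18,528,087.00.
Operating income = contribution − fixed costs = €18,528,087.00 − €10,646,000 = €7,882,087.00.
Degree of operating leverage = €18,528,087.00 / €7,882,087.00 = 2.3507.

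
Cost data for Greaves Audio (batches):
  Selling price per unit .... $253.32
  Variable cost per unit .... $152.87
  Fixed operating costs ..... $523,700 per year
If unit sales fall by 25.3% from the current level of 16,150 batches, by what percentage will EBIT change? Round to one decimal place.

Contribution at this volume is 16,150 × $100.45 = $1,622,267.50.
EBIT = $1,622,267.50 − $523,700 = $1,098,567.50.
DOL = contribution ÷ EBIT = $1,622,267.50 ÷ $1,098,567.50 = 1.4767.
So EBIT moves 1.4767 × (-25.3%) = -37.4%.

-37.4%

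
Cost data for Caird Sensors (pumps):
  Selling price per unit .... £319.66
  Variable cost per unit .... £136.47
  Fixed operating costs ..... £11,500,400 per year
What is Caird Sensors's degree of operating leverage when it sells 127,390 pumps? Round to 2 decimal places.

Total contribution margin = 127,390 × £183.19 = £23,336,574.10.
EBIT = £23,336,574.10 − £11,500,400 = £11,836,174.10.
So DOL = total CM / EBIT = £23,336,574.10 / £11,836,174.10 = 1.9716.

1.97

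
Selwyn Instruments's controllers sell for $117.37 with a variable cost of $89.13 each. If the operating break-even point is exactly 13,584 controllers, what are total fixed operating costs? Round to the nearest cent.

$383,612.16

Contribution margin per unit = $117.37 − $89.13 = $28.24.
Fixed costs = break-even units × CM = 13,584 × $28.24 = $383,612.16.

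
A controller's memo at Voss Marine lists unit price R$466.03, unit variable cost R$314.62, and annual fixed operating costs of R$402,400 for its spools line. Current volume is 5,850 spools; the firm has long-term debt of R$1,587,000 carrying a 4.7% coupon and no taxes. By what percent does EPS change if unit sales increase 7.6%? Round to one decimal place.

+16.5%

Total contribution margin = 5,850 × R$151.41 = R$885,748.50.
Subtracting fixed costs: EBIT = R$885,748.50 − R$402,400 = R$483,348.50.
Interest = R$74,589.00, so EBIT − I = R$408,759.50.
DCL = total CM / (EBIT − I) = R$885,748.50 / R$408,759.50 = 2.1669.
%ΔEPS = DCL × %ΔSales = 2.1669 × +7.6% = +16.5%.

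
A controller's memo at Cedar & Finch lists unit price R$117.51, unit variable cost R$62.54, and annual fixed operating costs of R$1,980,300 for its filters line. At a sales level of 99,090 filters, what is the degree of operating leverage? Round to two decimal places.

1.57

At 99,090 units, contribution = 99,090 × R$54.97 = R$5,446,977.30.
EBIT = R$5,446,977.30 − R$1,980,300 = R$3,466,677.30.
DOL = contribution ÷ EBIT = R$5,446,977.30 ÷ R$3,466,677.30 = 1.5712.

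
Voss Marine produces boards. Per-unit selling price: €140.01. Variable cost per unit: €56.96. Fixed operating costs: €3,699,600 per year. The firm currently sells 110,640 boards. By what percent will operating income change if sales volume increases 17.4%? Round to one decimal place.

Total contribution margin = 110,640 × €83.05 = €9,188,652.00.
Subtracting fixed costs: EBIT = €9,188,652.00 − €3,699,600 = €5,489,052.00.
DOL = contribution ÷ EBIT = €9,188,652.00 ÷ €5,489,052.00 = 1.6740.
Operating income changes by 1.6740 × +17.4% = +29.1%.

+29.1%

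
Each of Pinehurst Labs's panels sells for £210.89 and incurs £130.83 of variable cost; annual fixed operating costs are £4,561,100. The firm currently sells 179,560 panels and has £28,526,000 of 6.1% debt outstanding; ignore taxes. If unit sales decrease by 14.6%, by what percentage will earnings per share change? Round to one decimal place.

Total contribution margin = 179,560 × £80.06 = £14,375,573.60.
Subtracting fixed costs: EBIT = £14,375,573.60 − £4,561,100 = £9,814,473.60.
Interest = £1,740,086.00, so EBIT − I = £8,074,387.60.
Degree of combined leverage = contribution ÷ (EBIT − I) = £14,375,573.60 ÷ £8,074,387.60 = 1.7804.
EPS therefore changes by 1.7804 × (-14.6%) = -26.0%.

-26.0%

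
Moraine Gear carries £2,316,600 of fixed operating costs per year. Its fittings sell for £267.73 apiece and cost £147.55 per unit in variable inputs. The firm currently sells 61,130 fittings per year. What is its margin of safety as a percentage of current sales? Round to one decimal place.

Contribution margin per unit = £267.73 − £147.55 = £120.18. Break-even units = £2,316,600 ÷ £120.18 = 19,276.09; break-even revenue = 19,276.09 × £267.73 = £5,160,786.47.
Actual sales revenue = 61,130 × £267.73 = £16,366,334.90.
Margin of safety = (£16,366,334.90 − £5,160,786.47) ÷ £16,366,334.90 = 68.5%.

68.5%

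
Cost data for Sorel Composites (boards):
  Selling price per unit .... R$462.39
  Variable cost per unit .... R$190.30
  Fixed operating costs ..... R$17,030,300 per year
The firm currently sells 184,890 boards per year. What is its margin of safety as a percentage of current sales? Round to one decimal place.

66.1%

Contribution margin per unit = R$462.39 − R$190.30 = R$272.09. Break-even units = R$17,030,300 ÷ R$272.09 = 62,590.69; break-even revenue = 62,590.69 × R$462.39 = R$28,941,307.72.
Current sales = 184,890 × R$462.39 = R$85,491,287.10.
Margin of safety = (R$85,491,287.10 − R$28,941,307.72) ÷ R$85,491,287.10 = 66.1%.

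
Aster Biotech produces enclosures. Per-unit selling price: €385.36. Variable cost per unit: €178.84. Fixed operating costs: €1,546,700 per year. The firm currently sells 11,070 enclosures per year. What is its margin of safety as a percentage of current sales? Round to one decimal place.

Each unit contributes €385.36 − €178.84 = €206.52. Break-even units = €1,546,700 ÷ €206.52 = 7,489.35; break-even revenue = 7,489.35 × €385.36 = €2,886,094.87.
Actual sales revenue = 11,070 × €385.36 = €4,265,935.20.
Margin of safety = (€4,265,935.20 − €2,886,094.87) ÷ €4,265,935.20 = 32.3%.

32.3%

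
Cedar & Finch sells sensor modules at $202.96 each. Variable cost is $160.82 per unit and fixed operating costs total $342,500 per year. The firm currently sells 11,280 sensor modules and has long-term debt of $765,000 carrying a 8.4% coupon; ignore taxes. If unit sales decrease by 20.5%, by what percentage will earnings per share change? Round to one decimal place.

Contribution at this volume is 11,280 × $42.14 = $475,339.20.
Operating income = contribution − fixed costs = $475,339.20 − $342,500 = $132,839.20.
Interest = $64,260.00, so EBIT − I = $68,579.20.
Degree of combined leverage = contribution ÷ (EBIT − I) = $475,339.20 ÷ $68,579.20 = 6.9312.
%ΔEPS = DCL × %ΔSales = 6.9312 × -20.5% = -142.1%.

-142.1%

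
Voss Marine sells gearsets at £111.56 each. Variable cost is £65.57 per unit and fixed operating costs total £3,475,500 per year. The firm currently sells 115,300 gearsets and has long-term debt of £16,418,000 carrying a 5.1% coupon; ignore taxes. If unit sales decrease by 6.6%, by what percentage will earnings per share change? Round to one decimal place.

-35.4%

Contribution at this volume is 115,300 × £45.99 = £5,302,647.00.
Subtracting fixed costs: EBIT = £5,302,647.00 − £3,475,500 = £1,827,147.00.
Interest = £837,318.00, so EBIT − I = £989,829.00.
DCL = total CM / (EBIT − I) = £5,302,647.00 / £989,829.00 = 5.3571.
%ΔEPS = DCL × %ΔSales = 5.3571 × -6.6% = -35.4%.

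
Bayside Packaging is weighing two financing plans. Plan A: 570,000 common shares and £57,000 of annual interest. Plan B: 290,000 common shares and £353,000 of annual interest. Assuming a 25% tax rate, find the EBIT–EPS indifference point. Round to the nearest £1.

£659,571

Set EPS_A = EPS_B: (EBIT − £57,000)(1 − 0.25) ÷ 570,000 = (EBIT − £353,000)(1 − 0.25) ÷ 290,000.
Cancelling (1 − t) and cross-multiplying: 290,000·(EBIT − 57,000) = 570,000·(EBIT − 353,000).
EBIT × (570,000 − 290,000) = 353,000 × 570,000 − 57,000 × 290,000 = 184,680,000,000, so EBIT = 184,680,000,000 ÷ 280,000 = 659,571.43.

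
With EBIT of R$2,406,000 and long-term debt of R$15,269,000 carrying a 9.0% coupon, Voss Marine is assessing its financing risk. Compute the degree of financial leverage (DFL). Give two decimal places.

Annual interest charges come to R$1,374,210.00.
DFL = EBIT ÷ (EBIT − I) = R$2,406,000 ÷ (R$2,406,000 − R$1,374,210.00) = R$2,406,000 ÷ R$1,031,790.00 = 2.3319.

2.33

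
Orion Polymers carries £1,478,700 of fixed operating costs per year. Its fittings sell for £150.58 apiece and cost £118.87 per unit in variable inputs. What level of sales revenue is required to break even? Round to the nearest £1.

Contribution margin per unit = £150.58 − £118.87 = £31.71, a CM ratio of £31.71 ÷ £150.58 = 0.2106.
Break-even sales = FC ÷ CM ratio = £1,478,700 × £150.58 / £31.71 = £7,021,843.

£7,021,843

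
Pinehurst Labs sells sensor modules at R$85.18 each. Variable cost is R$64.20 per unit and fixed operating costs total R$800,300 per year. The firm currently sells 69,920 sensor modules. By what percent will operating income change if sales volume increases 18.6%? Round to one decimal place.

At 69,920 units, contribution = 69,920 × R$20.98 = R$1,466,921.60.
Subtracting fixed costs: EBIT = R$1,466,921.60 − R$800,300 = R$666,621.60.
Degree of operating leverage = R$1,466,921.60 / R$666,621.60 = 2.2005.
So EBIT moves 2.2005 × (+18.6%) = +40.9%.

+40.9%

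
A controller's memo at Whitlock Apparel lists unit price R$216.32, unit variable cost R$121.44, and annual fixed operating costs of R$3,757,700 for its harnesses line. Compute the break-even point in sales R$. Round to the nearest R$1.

CM per unit = R$216.32 − R$121.44 = R$94.88; CM ratio = R$94.88 / R$216.32 = 0.4386.
Break-even sales = FC ÷ CM ratio = R$3,757,700 × R$216.32 / R$94.88 = R$8,567,303.

R$8,567,303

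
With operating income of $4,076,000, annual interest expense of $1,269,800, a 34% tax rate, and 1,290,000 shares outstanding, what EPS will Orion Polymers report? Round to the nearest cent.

Pre-tax income = $4,076,000 − $1,269,800.00 = $2,806,200.00.
After tax at 34%: net income = $2,806,200.00 × 0.66 = $1,852,092.00.
EPS = $1,852,092.00 ÷ 1,290,000 = $1.44.

$1.44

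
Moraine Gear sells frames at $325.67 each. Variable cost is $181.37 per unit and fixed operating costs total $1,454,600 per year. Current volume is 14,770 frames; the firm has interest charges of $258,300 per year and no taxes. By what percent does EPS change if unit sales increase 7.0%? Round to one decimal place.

Contribution at this volume is 14,770 × $144.30 = $2,131,311.00.
Subtracting fixed costs: EBIT = $2,131,311.00 − $1,454,600 = $676,711.00.
After interest of $258,300.00, pre-tax earnings = $418,411.00.
Degree of combined leverage = contribution ÷ (EBIT − I) = $2,131,311.00 ÷ $418,411.00 = 5.0938.
%ΔEPS = DCL × %ΔSales = 5.0938 × +7.0% = +35.7%.

+35.7%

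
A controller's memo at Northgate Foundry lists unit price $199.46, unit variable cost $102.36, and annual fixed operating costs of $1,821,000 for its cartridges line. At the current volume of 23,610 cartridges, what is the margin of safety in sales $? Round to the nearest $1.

Each unit contributes $199.46 − $102.36 = $97.10. Break-even units = $1,821,000 ÷ $97.10 = 18,753.86; break-even revenue = 18,753.86 × $199.46 = $3,740,645.31.
Actual sales revenue = 23,610 × $199.46 = $4,709,250.60.
Margin of safety = $4,709,250.60 − $3,740,645.31 = $968,605.

$968,605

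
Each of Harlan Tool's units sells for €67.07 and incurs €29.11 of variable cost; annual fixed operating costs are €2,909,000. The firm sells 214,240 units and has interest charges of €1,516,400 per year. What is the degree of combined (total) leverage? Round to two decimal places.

Contribution at this volume is 214,240 × €37.96 = €8,132,550.40.
Operating income = contribution − fixed costs = €8,132,550.40 − €2,909,000 = €5,223,550.40. Interest = €1,516,400.00.
DOL = €8,132,550.40 ÷ €5,223,550.40 = 1.5569; DFL = €5,223,550.40 ÷ €3,707,150.40 = 1.4090.
Combined leverage = 1.5569 × 1.4090 = 2.1937.

2.19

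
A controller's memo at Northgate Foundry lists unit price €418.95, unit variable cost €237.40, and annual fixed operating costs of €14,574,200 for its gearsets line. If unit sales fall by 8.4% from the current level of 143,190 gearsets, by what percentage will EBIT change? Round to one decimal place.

At 143,190 units, contribution = 143,190 × €181.55 = €25,996,144.50.
EBIT = €25,996,144.50 − €14,574,200 = €11,421,944.50.
Degree of operating leverage = €25,996,144.50 / €11,421,944.50 = 2.2760.
Operating income changes by 2.2760 × -8.4% = -19.1%.

-19.1%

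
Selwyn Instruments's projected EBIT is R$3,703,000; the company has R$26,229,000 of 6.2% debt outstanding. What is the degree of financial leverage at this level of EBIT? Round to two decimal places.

Interest = R$1,626,198.00.
Degree of financial leverage = EBIT / (EBIT − interest) = R$3,703,000 / R$2,076,802.00 = 1.7830.

1.78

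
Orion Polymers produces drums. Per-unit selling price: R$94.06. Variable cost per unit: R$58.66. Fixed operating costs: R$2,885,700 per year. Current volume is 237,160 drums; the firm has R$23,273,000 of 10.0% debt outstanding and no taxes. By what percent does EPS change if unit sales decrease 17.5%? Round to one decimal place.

Contribution at this volume is 237,160 × R$35.40 = R$8,395,464.00.
EBIT = R$8,395,464.00 − R$2,885,700 = R$5,509,764.00.
Interest = R$2,327,300.00, so EBIT − I = R$3,182,464.00.
Degree of combined leverage = contribution ÷ (EBIT − I) = R$8,395,464.00 ÷ R$3,182,464.00 = 2.6380.
EPS therefore changes by 2.6380 × (-17.5%) = -46.2%.

-46.2%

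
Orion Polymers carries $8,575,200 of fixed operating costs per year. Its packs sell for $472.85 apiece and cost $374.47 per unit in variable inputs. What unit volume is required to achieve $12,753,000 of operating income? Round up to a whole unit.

Unit CM = price − variable cost = $472.85 − $374.47 = $98.38.
Units = (FC + target) / CM = ($8,575,200 + $12,753,000) / $98.38 = 216,794.06, so 216,795 packs.

216,795 packs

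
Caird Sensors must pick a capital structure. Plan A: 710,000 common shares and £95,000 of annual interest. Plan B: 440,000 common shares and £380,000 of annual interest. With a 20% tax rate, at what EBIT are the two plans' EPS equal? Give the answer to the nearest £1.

Set EPS_A = EPS_B: (EBIT − £95,000)(1 − 0.20) ÷ 710,000 = (EBIT − £380,000)(1 − 0.20) ÷ 440,000.
Cancelling (1 − t) and cross-multiplying: 440,000·(EBIT − 95,000) = 710,000·(EBIT − 380,000).
Solving, EBIT = (380,000·710,000 − 95,000·440,000) / (710,000 − 440,000) = 228,000,000,000 / 270,000 = 844,444.44.

£844,444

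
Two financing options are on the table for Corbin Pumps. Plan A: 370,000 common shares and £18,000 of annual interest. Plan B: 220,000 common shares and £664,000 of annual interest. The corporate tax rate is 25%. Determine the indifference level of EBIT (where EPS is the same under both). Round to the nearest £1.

£1,611,467

At indifference, (EBIT − 18,000)(1 − t)/370,000 = (EBIT − 664,000)(1 − t)/220,000.
Cancelling (1 − t) and cross-multiplying: 220,000·(EBIT − 18,000) = 370,000·(EBIT − 664,000).
EBIT × (370,000 − 220,000) = 664,000 × 370,000 − 18,000 × 220,000 = 241,720,000,000, so EBIT = 241,720,000,000 ÷ 150,000 = 1,611,466.67.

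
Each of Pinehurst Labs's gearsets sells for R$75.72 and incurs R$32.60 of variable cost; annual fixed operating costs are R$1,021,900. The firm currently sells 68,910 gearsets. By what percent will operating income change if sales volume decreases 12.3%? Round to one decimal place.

-18.7%

At 68,910 units, contribution = 68,910 × R$43.12 = R$2,971,399.20.
Operating income = contribution − fixed costs = R$2,971,399.20 − R$1,021,900 = R$1,949,499.20.
So DOL = total CM / EBIT = R$2,971,399.20 / R$1,949,499.20 = 1.5242.
%ΔEBIT = DOL × %ΔSales = 1.5242 × -12.3% = -18.7%.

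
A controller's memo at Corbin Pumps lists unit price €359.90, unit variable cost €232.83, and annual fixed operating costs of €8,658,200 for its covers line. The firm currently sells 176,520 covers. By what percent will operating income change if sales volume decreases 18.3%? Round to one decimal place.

At 176,520 units, contribution = 176,520 × €127.07 = €22,430,396.40.
Operating income = contribution − fixed costs = €22,430,396.40 − €8,658,200 = €13,772,196.40.
Degree of operating leverage = €22,430,396.40 / €13,772,196.40 = 1.6287.
Operating income changes by 1.6287 × -18.3% = -29.8%.

-29.8%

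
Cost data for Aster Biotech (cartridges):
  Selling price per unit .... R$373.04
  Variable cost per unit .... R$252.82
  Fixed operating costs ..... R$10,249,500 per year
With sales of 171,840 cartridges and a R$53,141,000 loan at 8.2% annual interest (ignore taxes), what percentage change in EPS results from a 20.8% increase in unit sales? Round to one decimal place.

+71.0%

Total contribution margin = 171,840 × R$120.22 = R$20,658,604.80.
Operating income = contribution − fixed costs = R$20,658,604.80 − R$10,249,500 = R$10,409,104.80.
Interest = R$4,357,562.00, so EBIT − I = R$6,051,542.80.
Degree of combined leverage = contribution ÷ (EBIT − I) = R$20,658,604.80 ÷ R$6,051,542.80 = 3.4138.
%ΔEPS = DCL × %ΔSales = 3.4138 × +20.8% = +71.0%.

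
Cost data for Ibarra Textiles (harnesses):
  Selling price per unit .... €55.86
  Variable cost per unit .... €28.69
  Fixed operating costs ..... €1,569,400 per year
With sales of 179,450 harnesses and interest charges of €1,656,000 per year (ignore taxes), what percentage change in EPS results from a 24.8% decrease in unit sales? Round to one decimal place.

-73.3%

Contribution at this volume is 179,450 × €27.17 = €4,875,656.50.
Subtracting fixed costs: EBIT = €4,875,656.50 − €1,569,400 = €3,306,256.50.
Interest = €1,656,000.00, so EBIT − I = €1,650,256.50.
DCL = total CM / (EBIT − I) = €4,875,656.50 / €1,650,256.50 = 2.9545.
%ΔEPS = DCL × %ΔSales = 2.9545 × -24.8% = -73.3%.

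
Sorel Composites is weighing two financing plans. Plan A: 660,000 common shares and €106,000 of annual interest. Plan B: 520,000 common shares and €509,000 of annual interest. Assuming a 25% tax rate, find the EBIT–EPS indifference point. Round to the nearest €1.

€2,005,857

At indifference, (EBIT − 106,000)(1 − t)/660,000 = (EBIT − 509,000)(1 − t)/520,000.
The (1 − t) factor cancels: (EBIT − 106,000) × 520,000 = (EBIT − 509,000) × 660,000.
EBIT × (660,000 − 520,000) = 509,000 × 660,000 − 106,000 × 520,000 = 280,820,000,000, so EBIT = 280,820,000,000 ÷ 140,000 = 2,005,857.14.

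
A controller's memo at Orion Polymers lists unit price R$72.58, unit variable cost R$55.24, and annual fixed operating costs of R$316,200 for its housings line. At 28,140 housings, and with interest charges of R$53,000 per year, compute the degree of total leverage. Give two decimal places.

4.11

Total contribution margin = 28,140 × R$17.34 = R$487,947.60.
Operating income = contribution − fixed costs = R$487,947.60 − R$316,200 = R$171,747.60. Interest = R$53,000.00.
DOL = R$487,947.60 ÷ R$171,747.60 = 2.8411; DFL = R$171,747.60 ÷ R$118,747.60 = 1.4463.
DCL = DOL × DFL = 2.8411 × 1.4463 = 4.1091.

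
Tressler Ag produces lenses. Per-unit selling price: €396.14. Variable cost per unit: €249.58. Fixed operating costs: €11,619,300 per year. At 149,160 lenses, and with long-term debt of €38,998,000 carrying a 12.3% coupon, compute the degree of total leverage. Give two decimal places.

At 149,160 units, contribution = 149,160 × €146.56 = €21,860,889.60.
Subtracting fixed costs: EBIT = €21,860,889.60 − €11,619,300 = €10,241,589.60. Interest = €4,796,754.00, so EBIT − I = €5,444,835.60.
Degree of total leverage = total CM / (EBIT − interest) = €21,860,889.60 / €5,444,835.60 = 4.0150.

4.01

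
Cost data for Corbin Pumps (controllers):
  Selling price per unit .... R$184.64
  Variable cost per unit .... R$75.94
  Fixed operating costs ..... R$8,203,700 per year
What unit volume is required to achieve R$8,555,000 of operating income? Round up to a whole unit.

Contribution margin per unit = R$184.64 − R$75.94 = R$108.70.
Need Q such that Q × R$108.70 − R$8,203,700 = R$8,555,000, i.e. Q = R$16,758,700 / R$108.70 = 154,173.87 → 154,174.

154,174 controllers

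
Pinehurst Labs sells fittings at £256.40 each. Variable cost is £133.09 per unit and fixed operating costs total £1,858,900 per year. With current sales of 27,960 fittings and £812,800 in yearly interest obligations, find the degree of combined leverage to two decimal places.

At 27,960 units, contribution = 27,960 × £123.31 = £3,447,747.60.
Operating income = contribution − fixed costs = £3,447,747.60 − £1,858,900 = £1,588,847.60. Interest = £812,800.00.
DOL = £3,447,747.60 ÷ £1,588,847.60 = 2.1700; DFL = £1,588,847.60 ÷ £776,047.60 = 2.0474.
DCL = DOL × DFL = 2.1700 × 2.0474 = 4.4429.

4.44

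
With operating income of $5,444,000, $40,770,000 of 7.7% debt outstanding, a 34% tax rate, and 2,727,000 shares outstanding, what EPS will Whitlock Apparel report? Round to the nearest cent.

$0.56

Interest = $3,139,290.00, so EBT = $5,444,000 − $3,139,290.00 = $2,304,710.00.
Net income = $2,304,710.00 × (1 − 0.34) = $1,521,108.60.
Per share: $1,521,108.60 / 2,727,000 shares = $0.56.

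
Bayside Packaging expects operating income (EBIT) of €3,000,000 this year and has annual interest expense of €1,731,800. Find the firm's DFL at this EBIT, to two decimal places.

Annual interest charges come to €1,731,800.00.
DFL = EBIT ÷ (EBIT − I) = €3,000,000 ÷ (€3,000,000 − €1,731,800.00) = €3,000,000 ÷ €1,268,200.00 = 2.3656.

2.37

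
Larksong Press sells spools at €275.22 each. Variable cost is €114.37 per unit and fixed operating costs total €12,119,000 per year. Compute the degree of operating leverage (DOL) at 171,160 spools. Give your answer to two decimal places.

Contribution at this volume is 171,160 × €160.85 = €27,531,086.00.
Subtracting fixed costs: EBIT = €27,531,086.00 − €12,119,000 = €15,412,086.00.
Degree of operating leverage = €27,531,086.00 / €15,412,086.00 = 1.7863.

1.79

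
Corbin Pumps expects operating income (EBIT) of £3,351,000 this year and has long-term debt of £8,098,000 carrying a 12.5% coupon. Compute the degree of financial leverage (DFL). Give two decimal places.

Annual interest charges come to £1,012,250.00.
DFL = EBIT ÷ (EBIT − I) = £3,351,000 ÷ (£3,351,000 − £1,012,250.00) = £3,351,000 ÷ £2,338,750.00 = 1.4328.

1.43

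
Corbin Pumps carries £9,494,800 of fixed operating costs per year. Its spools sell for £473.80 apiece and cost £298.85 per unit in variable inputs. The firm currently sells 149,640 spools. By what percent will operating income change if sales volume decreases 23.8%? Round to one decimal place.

-37.3%

Total contribution margin = 149,640 × £174.95 = £26,179,518.00.
Subtracting fixed costs: EBIT = £26,179,518.00 − £9,494,800 = £16,684,718.00.
Degree of operating leverage = £26,179,518.00 / £16,684,718.00 = 1.5691.
Operating income changes by 1.5691 × -23.8% = -37.3%.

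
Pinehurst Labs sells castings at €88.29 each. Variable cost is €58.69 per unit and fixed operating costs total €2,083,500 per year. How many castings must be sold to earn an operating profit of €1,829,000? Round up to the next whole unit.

132,180 castings

Contribution margin per unit = €88.29 − €58.69 = €29.60.
Need Q such that Q × €29.60 − €2,083,500 = €1,829,000, i.e. Q = €3,912,500 / €29.60 = 132,179.05 → 132,180.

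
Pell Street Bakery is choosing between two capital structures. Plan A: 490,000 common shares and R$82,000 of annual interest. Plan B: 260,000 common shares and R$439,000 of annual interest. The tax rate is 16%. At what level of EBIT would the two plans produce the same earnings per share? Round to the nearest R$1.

R$842,565

Set EPS_A = EPS_B: (EBIT − R$82,000)(1 − 0.16) ÷ 490,000 = (EBIT − R$439,000)(1 − 0.16) ÷ 260,000.
The (1 − t) factor cancels: (EBIT − 82,000) × 260,000 = (EBIT − 439,000) × 490,000.
EBIT × (490,000 − 260,000) = 439,000 × 490,000 − 82,000 × 260,000 = 193,790,000,000, so EBIT = 193,790,000,000 ÷ 230,000 = 842,565.22.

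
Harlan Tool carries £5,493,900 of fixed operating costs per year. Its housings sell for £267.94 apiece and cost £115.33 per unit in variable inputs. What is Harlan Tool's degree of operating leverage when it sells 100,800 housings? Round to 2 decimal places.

At 100,800 units, contribution = 100,800 × £152.61 = £15,383,088.00.
Operating income = contribution − fixed costs = £15,383,088.00 − £5,493,900 = £9,889,188.00.
So DOL = total CM / EBIT = £15,383,088.00 / £9,889,188.00 = 1.5555.

1.56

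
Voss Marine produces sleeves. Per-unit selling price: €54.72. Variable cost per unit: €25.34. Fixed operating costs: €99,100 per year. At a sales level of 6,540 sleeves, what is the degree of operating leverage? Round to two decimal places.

Total contribution margin = 6,540 × €29.38 = €192,145.20.
EBIT = €192,145.20 − €99,100 = €93,045.20.
So DOL = total CM / EBIT = €192,145.20 / €93,045.20 = 2.0651.

2.07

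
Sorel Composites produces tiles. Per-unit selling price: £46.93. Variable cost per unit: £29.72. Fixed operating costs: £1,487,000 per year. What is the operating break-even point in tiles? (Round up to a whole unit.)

86,404 tiles

Each unit contributes £46.93 − £29.72 = £17.21.
Break-even Q = £1,487,000 / £17.21 = 86,403.25 → 86,404 tiles.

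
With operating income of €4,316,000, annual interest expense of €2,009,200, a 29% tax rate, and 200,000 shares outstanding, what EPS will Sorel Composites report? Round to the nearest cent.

Interest = €2,009,200.00, so EBT = €4,316,000 − €2,009,200.00 = €2,306,800.00.
After tax at 29%: net income = €2,306,800.00 × 0.71 = €1,637,828.00.
EPS = €1,637,828.00 ÷ 200,000 = €8.19.

€8.19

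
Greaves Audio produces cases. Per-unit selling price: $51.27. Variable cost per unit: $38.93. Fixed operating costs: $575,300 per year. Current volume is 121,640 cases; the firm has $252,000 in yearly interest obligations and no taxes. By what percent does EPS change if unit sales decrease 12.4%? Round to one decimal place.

At 121,640 units, contribution = 121,640 × $12.34 = $1,501,037.60.
Subtracting fixed costs: EBIT = $1,501,037.60 − $575,300 = $925,737.60.
After interest of $252,000.00, pre-tax earnings = $673,737.60.
DCL = total CM / (EBIT − I) = $1,501,037.60 / $673,737.60 = 2.2279.
EPS therefore changes by 2.2279 × (-12.4%) = -27.6%.

-27.6%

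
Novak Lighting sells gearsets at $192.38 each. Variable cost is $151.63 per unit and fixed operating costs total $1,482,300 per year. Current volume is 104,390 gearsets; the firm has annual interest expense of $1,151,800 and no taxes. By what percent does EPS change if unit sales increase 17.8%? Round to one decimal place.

Contribution at this volume is 104,390 × $40.75 = $4,253,892.50.
Subtracting fixed costs: EBIT = $4,253,892.50 − $1,482,300 = $2,771,592.50.
Interest = $1,151,800.00, so EBIT − I = $1,619,792.50.
DCL = total CM / (EBIT − I) = $4,253,892.50 / $1,619,792.50 = 2.6262.
EPS therefore changes by 2.6262 × (+17.8%) = +46.7%.

+46.7%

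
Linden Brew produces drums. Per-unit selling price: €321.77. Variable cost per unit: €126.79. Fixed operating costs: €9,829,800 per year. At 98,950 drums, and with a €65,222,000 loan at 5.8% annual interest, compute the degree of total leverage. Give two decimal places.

Contribution at this volume is 98,950 × €194.98 = €19,293,271.00.
EBIT = €19,293,271.00 − €9,829,800 = €9,463,471.00. Interest = €3,782,876.00.
DOL = €19,293,271.00 ÷ €9,463,471.00 = 2.0387; DFL = €9,463,471.00 ÷ €5,680,595.00 = 1.6659.
DCL = DOL × DFL = 2.0387 × 1.6659 = 3.3963.

3.40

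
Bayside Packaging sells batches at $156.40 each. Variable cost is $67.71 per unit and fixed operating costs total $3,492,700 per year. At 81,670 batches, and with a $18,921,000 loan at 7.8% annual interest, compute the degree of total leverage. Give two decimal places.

Total contribution margin = 81,670 × $88.69 = $7,243,312.30.
EBIT = $7,243,312.30 − $3,492,700 = $3,750,612.30. Interest = $1,475,838.00, so EBIT − I = $2,274,774.30.
Degree of total leverage = total CM / (EBIT − interest) = $7,243,312.30 / $2,274,774.30 = 3.1842.

3.18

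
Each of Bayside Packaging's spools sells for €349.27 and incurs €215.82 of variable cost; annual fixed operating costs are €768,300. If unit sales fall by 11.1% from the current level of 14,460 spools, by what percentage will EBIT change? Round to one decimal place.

Contribution at this volume is 14,460 × €133.45 = €1,929,687.00.
Subtracting fixed costs: EBIT = €1,929,687.00 − €768,300 = €1,161,387.00.
So DOL = total CM / EBIT = €1,929,687.00 / €1,161,387.00 = 1.6615.
%ΔEBIT = DOL × %ΔSales = 1.6615 × -11.1% = -18.4%.

-18.4%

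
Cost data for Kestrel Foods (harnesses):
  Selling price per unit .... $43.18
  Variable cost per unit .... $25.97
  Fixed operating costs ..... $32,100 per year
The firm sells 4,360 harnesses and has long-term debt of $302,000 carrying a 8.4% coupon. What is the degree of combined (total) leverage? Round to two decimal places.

Contribution at this volume is 4,360 × $17.21 = $75,035.60.
Operating income = contribution − fixed costs = $75,035.60 − $32,100 = $42,935.60. Interest = $25,368.00, so EBIT − I = $17,567.60.
DCL = contribution ÷ (EBIT − I) = $75,035.60 ÷ $17,567.60 = 4.2712.

4.27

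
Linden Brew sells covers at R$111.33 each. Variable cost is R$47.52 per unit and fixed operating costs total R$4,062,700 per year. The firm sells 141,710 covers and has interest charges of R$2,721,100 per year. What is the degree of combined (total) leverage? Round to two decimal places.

Contribution at this volume is 141,710 × R$63.81 = R$9,042,515.10.
Operating income = contribution − fixed costs = R$9,042,515.10 − R$4,062,700 = R$4,979,815.10. Interest = R$2,721,100.00, so EBIT − I = R$2,258,715.10.
Degree of total leverage = total CM / (EBIT − interest) = R$9,042,515.10 / R$2,258,715.10 = 4.0034.

4.00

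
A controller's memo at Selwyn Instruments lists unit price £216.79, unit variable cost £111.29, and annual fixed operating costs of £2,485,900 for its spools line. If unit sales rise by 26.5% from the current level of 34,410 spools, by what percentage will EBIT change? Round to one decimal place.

Contribution at this volume is 34,410 × £105.50 = £3,630,255.00.
EBIT = £3,630,255.00 − £2,485,900 = £1,144,355.00.
So DOL = total CM / EBIT = £3,630,255.00 / £1,144,355.00 = 3.1723.
So EBIT moves 3.1723 × (+26.5%) = +84.1%.

+84.1%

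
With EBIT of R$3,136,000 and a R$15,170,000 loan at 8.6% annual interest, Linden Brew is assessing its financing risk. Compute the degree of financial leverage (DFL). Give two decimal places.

Interest = R$1,304,620.00.
DFL = EBIT ÷ (EBIT − I) = R$3,136,000 ÷ (R$3,136,000 − R$1,304,620.00) = R$3,136,000 ÷ R$1,831,380.00 = 1.7124.

1.71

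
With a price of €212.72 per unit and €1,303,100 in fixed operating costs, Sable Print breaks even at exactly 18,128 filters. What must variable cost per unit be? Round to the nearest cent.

At break-even, FC = Q × (P − VC), so P − VC = €1,303,100 ÷ 18,128 = €71.8833.
Variable cost per unit = €212.72 − €71.8833 = €140.84.

€140.84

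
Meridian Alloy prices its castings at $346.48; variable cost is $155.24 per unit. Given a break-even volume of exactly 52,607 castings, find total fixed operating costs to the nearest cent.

Unit CM = price − variable cost = $346.48 − $155.24 = $191.24.
Fixed costs = break-even units × CM = 52,607 × $191.24 = $10,060,562.68.

$10,060,562.68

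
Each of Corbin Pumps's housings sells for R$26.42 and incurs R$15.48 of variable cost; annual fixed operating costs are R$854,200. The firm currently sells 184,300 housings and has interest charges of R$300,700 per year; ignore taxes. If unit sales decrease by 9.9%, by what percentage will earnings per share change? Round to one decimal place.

-23.2%

Total contribution margin = 184,300 × R$10.94 = R$2,016,242.00.
EBIT = R$2,016,242.00 − R$854,200 = R$1,162,042.00.
Interest = R$300,700.00, so EBIT − I = R$861,342.00.
Degree of combined leverage = contribution ÷ (EBIT − I) = R$2,016,242.00 ÷ R$861,342.00 = 2.3408.
EPS therefore changes by 2.3408 × (-9.9%) = -23.2%.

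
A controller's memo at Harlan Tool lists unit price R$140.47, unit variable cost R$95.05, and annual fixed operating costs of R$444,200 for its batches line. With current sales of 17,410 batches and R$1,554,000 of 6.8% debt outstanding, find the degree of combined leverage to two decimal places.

Contribution at this volume is 17,410 × R$45.42 = R$790,762.20.
EBIT = R$790,762.20 − R$444,200 = R$346,562.20. Interest = R$105,672.00.
DOL = R$790,762.20 ÷ R$346,562.20 = 2.2817; DFL = R$346,562.20 ÷ R$240,890.20 = 1.4387.
Combined leverage = 2.2817 × 1.4387 = 3.2827.

3.28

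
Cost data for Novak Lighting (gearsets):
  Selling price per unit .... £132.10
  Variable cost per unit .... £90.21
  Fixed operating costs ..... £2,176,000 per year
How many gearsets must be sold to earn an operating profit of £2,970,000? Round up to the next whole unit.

122,846 gearsets

Contribution margin per unit = £132.10 − £90.21 = £41.89.
Units = (FC + target) / CM = (£2,176,000 + £2,970,000) / £41.89 = 122,845.55, so 122,846 gearsets.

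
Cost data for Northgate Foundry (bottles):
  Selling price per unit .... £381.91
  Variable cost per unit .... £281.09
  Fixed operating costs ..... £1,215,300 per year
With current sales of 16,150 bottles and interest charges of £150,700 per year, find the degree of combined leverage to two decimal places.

Total contribution margin = 16,150 × £100.82 = £1,628,243.00.
Operating income = contribution − fixed costs = £1,628,243.00 − £1,215,300 = £412,943.00. Interest = £150,700.00.
DOL = £1,628,243.00 ÷ £412,943.00 = 3.9430; DFL = £412,943.00 ÷ £262,243.00 = 1.5747.
Combined leverage = 3.9430 × 1.5747 = 6.2090.

6.21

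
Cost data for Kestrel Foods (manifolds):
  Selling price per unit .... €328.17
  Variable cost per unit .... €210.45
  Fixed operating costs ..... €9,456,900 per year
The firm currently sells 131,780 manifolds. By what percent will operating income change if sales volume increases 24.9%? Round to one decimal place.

Total contribution margin = 131,780 × €117.72 = €15,513,141.60.
EBIT = €15,513,141.60 − €9,456,900 = €6,056,241.60.
Degree of operating leverage = €15,513,141.60 / €6,056,241.60 = 2.5615.
%ΔEBIT = DOL × %ΔSales = 2.5615 × +24.9% = +63.8%.

+63.8%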